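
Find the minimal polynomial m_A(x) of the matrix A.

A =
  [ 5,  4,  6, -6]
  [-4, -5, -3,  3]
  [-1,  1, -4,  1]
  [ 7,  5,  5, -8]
x^3 + 9*x^2 + 27*x + 27

The characteristic polynomial is χ_A(x) = (x + 3)^4, so the eigenvalues are known. The minimal polynomial is
  m_A(x) = Π_λ (x − λ)^{k_λ}
where k_λ is the size of the *largest* Jordan block for λ (equivalently, the smallest k with (A − λI)^k v = 0 for every generalised eigenvector v of λ).

  λ = -3: largest Jordan block has size 3, contributing (x + 3)^3

So m_A(x) = (x + 3)^3 = x^3 + 9*x^2 + 27*x + 27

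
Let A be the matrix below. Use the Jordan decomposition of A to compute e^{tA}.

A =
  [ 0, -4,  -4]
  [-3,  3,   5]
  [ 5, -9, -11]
e^{tA} =
  [2*exp(-2*t) - exp(-4*t), -2*exp(-2*t) + 2*exp(-4*t), -2*exp(-2*t) + 2*exp(-4*t)]
  [-t*exp(-2*t) - exp(-2*t) + exp(-4*t), t*exp(-2*t) + 3*exp(-2*t) - 2*exp(-4*t), t*exp(-2*t) + 2*exp(-2*t) - 2*exp(-4*t)]
  [t*exp(-2*t) + 2*exp(-2*t) - 2*exp(-4*t), -t*exp(-2*t) - 4*exp(-2*t) + 4*exp(-4*t), -t*exp(-2*t) - 3*exp(-2*t) + 4*exp(-4*t)]

Strategy: write A = P · J · P⁻¹ where J is a Jordan canonical form, so e^{tA} = P · e^{tJ} · P⁻¹, and e^{tJ} can be computed block-by-block.

A has Jordan form
J =
  [-4,  0,  0]
  [ 0, -2,  1]
  [ 0,  0, -2]
(up to reordering of blocks).

Per-block formulas:
  For a 2×2 Jordan block J_2(-2): exp(t · J_2(-2)) = e^(-2t)·(I + t·N), where N is the 2×2 nilpotent shift.
  For a 1×1 block at λ = -4: exp(t · [-4]) = [e^(-4t)].

After assembling e^{tJ} and conjugating by P, we get:

e^{tA} =
  [2*exp(-2*t) - exp(-4*t), -2*exp(-2*t) + 2*exp(-4*t), -2*exp(-2*t) + 2*exp(-4*t)]
  [-t*exp(-2*t) - exp(-2*t) + exp(-4*t), t*exp(-2*t) + 3*exp(-2*t) - 2*exp(-4*t), t*exp(-2*t) + 2*exp(-2*t) - 2*exp(-4*t)]
  [t*exp(-2*t) + 2*exp(-2*t) - 2*exp(-4*t), -t*exp(-2*t) - 4*exp(-2*t) + 4*exp(-4*t), -t*exp(-2*t) - 3*exp(-2*t) + 4*exp(-4*t)]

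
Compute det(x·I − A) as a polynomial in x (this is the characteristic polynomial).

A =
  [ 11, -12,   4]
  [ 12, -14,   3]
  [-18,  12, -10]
x^3 + 13*x^2 + 56*x + 80

Expanding det(x·I − A) (e.g. by cofactor expansion or by noting that A is similar to its Jordan form J, which has the same characteristic polynomial as A) gives
  χ_A(x) = x^3 + 13*x^2 + 56*x + 80
which factors as (x + 4)^2*(x + 5). The eigenvalues (with algebraic multiplicities) are λ = -5 with multiplicity 1, λ = -4 with multiplicity 2.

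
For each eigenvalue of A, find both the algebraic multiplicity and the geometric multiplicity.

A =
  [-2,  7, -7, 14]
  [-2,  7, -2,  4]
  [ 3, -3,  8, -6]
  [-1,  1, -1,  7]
λ = 5: alg = 4, geom = 3

Step 1 — factor the characteristic polynomial to read off the algebraic multiplicities:
  χ_A(x) = (x - 5)^4

Step 2 — compute geometric multiplicities via the rank-nullity identity g(λ) = n − rank(A − λI):
  rank(A − (5)·I) = 1, so dim ker(A − (5)·I) = n − 1 = 3

Summary:
  λ = 5: algebraic multiplicity = 4, geometric multiplicity = 3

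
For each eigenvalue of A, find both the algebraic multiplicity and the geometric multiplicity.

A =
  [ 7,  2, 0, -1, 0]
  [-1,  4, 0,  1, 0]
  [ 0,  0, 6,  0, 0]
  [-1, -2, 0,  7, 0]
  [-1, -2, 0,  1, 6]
λ = 6: alg = 5, geom = 4

Step 1 — factor the characteristic polynomial to read off the algebraic multiplicities:
  χ_A(x) = (x - 6)^5

Step 2 — compute geometric multiplicities via the rank-nullity identity g(λ) = n − rank(A − λI):
  rank(A − (6)·I) = 1, so dim ker(A − (6)·I) = n − 1 = 4

Summary:
  λ = 6: algebraic multiplicity = 5, geometric multiplicity = 4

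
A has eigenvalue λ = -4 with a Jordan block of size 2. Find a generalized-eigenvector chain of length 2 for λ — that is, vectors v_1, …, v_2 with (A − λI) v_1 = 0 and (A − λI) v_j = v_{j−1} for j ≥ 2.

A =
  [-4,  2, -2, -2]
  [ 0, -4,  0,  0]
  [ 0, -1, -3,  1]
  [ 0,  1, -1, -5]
A Jordan chain for λ = -4 of length 2:
v_1 = (2, 0, -1, 1)ᵀ
v_2 = (0, 1, 0, 0)ᵀ

Let N = A − (-4)·I. We want v_2 with N^2 v_2 = 0 but N^1 v_2 ≠ 0; then v_{j-1} := N · v_j for j = 2, …, 2.

Pick v_2 = (0, 1, 0, 0)ᵀ.
Then v_1 = N · v_2 = (2, 0, -1, 1)ᵀ.

Sanity check: (A − (-4)·I) v_1 = (0, 0, 0, 0)ᵀ = 0. ✓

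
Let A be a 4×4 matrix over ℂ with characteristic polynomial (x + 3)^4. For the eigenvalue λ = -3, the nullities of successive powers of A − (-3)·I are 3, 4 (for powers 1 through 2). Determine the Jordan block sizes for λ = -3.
Block sizes for λ = -3: [2, 1, 1]

From the dimensions of kernels of powers, the number of Jordan blocks of size at least j is d_j − d_{j−1} where d_j = dim ker(N^j) (with d_0 = 0). Computing the differences gives [3, 1].
The number of blocks of size exactly k is (#blocks of size ≥ k) − (#blocks of size ≥ k + 1), so the partition is: 2 block(s) of size 1, 1 block(s) of size 2.
In nonincreasing order the block sizes are [2, 1, 1].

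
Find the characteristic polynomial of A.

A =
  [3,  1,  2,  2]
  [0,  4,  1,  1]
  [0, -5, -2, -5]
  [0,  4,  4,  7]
x^4 - 12*x^3 + 54*x^2 - 108*x + 81

Expanding det(x·I − A) (e.g. by cofactor expansion or by noting that A is similar to its Jordan form J, which has the same characteristic polynomial as A) gives
  χ_A(x) = x^4 - 12*x^3 + 54*x^2 - 108*x + 81
which factors as (x - 3)^4. The eigenvalues (with algebraic multiplicities) are λ = 3 with multiplicity 4.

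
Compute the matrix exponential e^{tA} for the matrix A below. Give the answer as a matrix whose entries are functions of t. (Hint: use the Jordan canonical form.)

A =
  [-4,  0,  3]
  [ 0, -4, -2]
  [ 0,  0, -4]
e^{tA} =
  [exp(-4*t), 0, 3*t*exp(-4*t)]
  [0, exp(-4*t), -2*t*exp(-4*t)]
  [0, 0, exp(-4*t)]

Strategy: write A = P · J · P⁻¹ where J is a Jordan canonical form, so e^{tA} = P · e^{tJ} · P⁻¹, and e^{tJ} can be computed block-by-block.

A has Jordan form
J =
  [-4,  1,  0]
  [ 0, -4,  0]
  [ 0,  0, -4]
(up to reordering of blocks).

Per-block formulas:
  For a 1×1 block at λ = -4: exp(t · [-4]) = [e^(-4t)].
  For a 2×2 Jordan block J_2(-4): exp(t · J_2(-4)) = e^(-4t)·(I + t·N), where N is the 2×2 nilpotent shift.

After assembling e^{tJ} and conjugating by P, we get:

e^{tA} =
  [exp(-4*t), 0, 3*t*exp(-4*t)]
  [0, exp(-4*t), -2*t*exp(-4*t)]
  [0, 0, exp(-4*t)]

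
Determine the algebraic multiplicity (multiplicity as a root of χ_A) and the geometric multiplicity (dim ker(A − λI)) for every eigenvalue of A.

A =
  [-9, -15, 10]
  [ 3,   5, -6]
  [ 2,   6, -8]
λ = -4: alg = 3, geom = 2

Step 1 — factor the characteristic polynomial to read off the algebraic multiplicities:
  χ_A(x) = (x + 4)^3

Step 2 — compute geometric multiplicities via the rank-nullity identity g(λ) = n − rank(A − λI):
  rank(A − (-4)·I) = 1, so dim ker(A − (-4)·I) = n − 1 = 2

Summary:
  λ = -4: algebraic multiplicity = 3, geometric multiplicity = 2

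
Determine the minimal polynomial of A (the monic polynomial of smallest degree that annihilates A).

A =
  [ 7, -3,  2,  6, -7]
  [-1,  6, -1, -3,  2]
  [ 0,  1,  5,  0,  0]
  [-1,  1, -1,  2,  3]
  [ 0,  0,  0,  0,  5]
x^3 - 15*x^2 + 75*x - 125

The characteristic polynomial is χ_A(x) = (x - 5)^5, so the eigenvalues are known. The minimal polynomial is
  m_A(x) = Π_λ (x − λ)^{k_λ}
where k_λ is the size of the *largest* Jordan block for λ (equivalently, the smallest k with (A − λI)^k v = 0 for every generalised eigenvector v of λ).

  λ = 5: largest Jordan block has size 3, contributing (x − 5)^3

So m_A(x) = (x - 5)^3 = x^3 - 15*x^2 + 75*x - 125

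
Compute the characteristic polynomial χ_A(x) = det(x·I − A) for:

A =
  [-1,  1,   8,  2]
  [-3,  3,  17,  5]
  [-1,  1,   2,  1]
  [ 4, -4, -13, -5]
x^4 + x^3

Expanding det(x·I − A) (e.g. by cofactor expansion or by noting that A is similar to its Jordan form J, which has the same characteristic polynomial as A) gives
  χ_A(x) = x^4 + x^3
which factors as x^3*(x + 1). The eigenvalues (with algebraic multiplicities) are λ = -1 with multiplicity 1, λ = 0 with multiplicity 3.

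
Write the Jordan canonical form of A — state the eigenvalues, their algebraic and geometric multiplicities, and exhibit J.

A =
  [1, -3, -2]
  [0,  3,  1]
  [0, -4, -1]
J_3(1)

The characteristic polynomial is
  det(x·I − A) = x^3 - 3*x^2 + 3*x - 1 = (x - 1)^3

Eigenvalues and multiplicities (the geometric multiplicity of λ is n − rank(A − λI), which equals the number of Jordan blocks for λ):
  λ = 1: algebraic multiplicity = 3, geometric multiplicity = 1

Determining the block sizes for each eigenvalue:
  λ = 1: one block (gm = 1), so the single block has size am = 3 → block sizes [3]

Assembling the blocks gives a Jordan form
J =
  [1, 1, 0]
  [0, 1, 1]
  [0, 0, 1]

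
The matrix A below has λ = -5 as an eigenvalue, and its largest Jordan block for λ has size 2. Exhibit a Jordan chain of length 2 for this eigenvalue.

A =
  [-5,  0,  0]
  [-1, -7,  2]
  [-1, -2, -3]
A Jordan chain for λ = -5 of length 2:
v_1 = (0, -1, -1)ᵀ
v_2 = (1, 0, 0)ᵀ

Let N = A − (-5)·I. We want v_2 with N^2 v_2 = 0 but N^1 v_2 ≠ 0; then v_{j-1} := N · v_j for j = 2, …, 2.

Pick v_2 = (1, 0, 0)ᵀ.
Then v_1 = N · v_2 = (0, -1, -1)ᵀ.

Sanity check: (A − (-5)·I) v_1 = (0, 0, 0)ᵀ = 0. ✓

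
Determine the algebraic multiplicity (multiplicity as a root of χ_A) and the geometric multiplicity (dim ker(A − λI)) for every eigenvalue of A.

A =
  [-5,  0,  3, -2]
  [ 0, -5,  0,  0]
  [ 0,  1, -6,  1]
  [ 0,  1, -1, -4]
λ = -5: alg = 4, geom = 2

Step 1 — factor the characteristic polynomial to read off the algebraic multiplicities:
  χ_A(x) = (x + 5)^4

Step 2 — compute geometric multiplicities via the rank-nullity identity g(λ) = n − rank(A − λI):
  rank(A − (-5)·I) = 2, so dim ker(A − (-5)·I) = n − 2 = 2

Summary:
  λ = -5: algebraic multiplicity = 4, geometric multiplicity = 2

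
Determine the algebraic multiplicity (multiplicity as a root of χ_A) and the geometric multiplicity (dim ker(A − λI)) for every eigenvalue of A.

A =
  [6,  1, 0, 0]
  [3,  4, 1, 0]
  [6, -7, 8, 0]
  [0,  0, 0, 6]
λ = 6: alg = 4, geom = 2

Step 1 — factor the characteristic polynomial to read off the algebraic multiplicities:
  χ_A(x) = (x - 6)^4

Step 2 — compute geometric multiplicities via the rank-nullity identity g(λ) = n − rank(A − λI):
  rank(A − (6)·I) = 2, so dim ker(A − (6)·I) = n − 2 = 2

Summary:
  λ = 6: algebraic multiplicity = 4, geometric multiplicity = 2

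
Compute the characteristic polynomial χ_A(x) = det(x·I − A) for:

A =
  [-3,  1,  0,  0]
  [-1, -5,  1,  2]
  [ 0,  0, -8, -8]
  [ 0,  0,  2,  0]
x^4 + 16*x^3 + 96*x^2 + 256*x + 256

Expanding det(x·I − A) (e.g. by cofactor expansion or by noting that A is similar to its Jordan form J, which has the same characteristic polynomial as A) gives
  χ_A(x) = x^4 + 16*x^3 + 96*x^2 + 256*x + 256
which factors as (x + 4)^4. The eigenvalues (with algebraic multiplicities) are λ = -4 with multiplicity 4.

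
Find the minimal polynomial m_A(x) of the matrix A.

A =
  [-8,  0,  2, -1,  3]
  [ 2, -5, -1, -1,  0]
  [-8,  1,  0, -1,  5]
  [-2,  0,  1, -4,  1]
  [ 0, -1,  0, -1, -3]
x^3 + 12*x^2 + 48*x + 64

The characteristic polynomial is χ_A(x) = (x + 4)^5, so the eigenvalues are known. The minimal polynomial is
  m_A(x) = Π_λ (x − λ)^{k_λ}
where k_λ is the size of the *largest* Jordan block for λ (equivalently, the smallest k with (A − λI)^k v = 0 for every generalised eigenvector v of λ).

  λ = -4: largest Jordan block has size 3, contributing (x + 4)^3

So m_A(x) = (x + 4)^3 = x^3 + 12*x^2 + 48*x + 64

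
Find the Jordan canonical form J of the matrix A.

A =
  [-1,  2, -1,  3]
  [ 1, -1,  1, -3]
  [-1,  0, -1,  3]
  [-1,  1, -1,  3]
J_3(0) ⊕ J_1(0)

The characteristic polynomial is
  det(x·I − A) = x^4

Eigenvalues and multiplicities (the geometric multiplicity of λ is n − rank(A − λI), which equals the number of Jordan blocks for λ):
  λ = 0: algebraic multiplicity = 4, geometric multiplicity = 2

Determining the block sizes for each eigenvalue:
  λ = 0: with am = 4 and gm = 2, the partition is not yet determined (e.g. several partitions of 4 into 2 parts exist). Let N = A − (0)·I. Computing rank(N^1) = 2, rank(N^2) = 1, rank(N^3) = 0; the number of blocks of size ≥ j is rank(N^{j−1}) − rank(N^j), giving [2, 1, 1]. So we have 1 block(s) of size 3, 1 block(s) of size 1 → block sizes [3, 1]

Assembling the blocks gives a Jordan form
J =
  [0, 1, 0, 0]
  [0, 0, 1, 0]
  [0, 0, 0, 0]
  [0, 0, 0, 0]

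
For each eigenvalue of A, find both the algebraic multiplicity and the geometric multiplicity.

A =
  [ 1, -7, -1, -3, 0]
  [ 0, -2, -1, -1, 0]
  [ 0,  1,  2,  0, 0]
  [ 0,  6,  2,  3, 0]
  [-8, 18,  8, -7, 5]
λ = 1: alg = 4, geom = 2; λ = 5: alg = 1, geom = 1

Step 1 — factor the characteristic polynomial to read off the algebraic multiplicities:
  χ_A(x) = (x - 5)*(x - 1)^4

Step 2 — compute geometric multiplicities via the rank-nullity identity g(λ) = n − rank(A − λI):
  rank(A − (1)·I) = 3, so dim ker(A − (1)·I) = n − 3 = 2
  rank(A − (5)·I) = 4, so dim ker(A − (5)·I) = n − 4 = 1

Summary:
  λ = 1: algebraic multiplicity = 4, geometric multiplicity = 2
  λ = 5: algebraic multiplicity = 1, geometric multiplicity = 1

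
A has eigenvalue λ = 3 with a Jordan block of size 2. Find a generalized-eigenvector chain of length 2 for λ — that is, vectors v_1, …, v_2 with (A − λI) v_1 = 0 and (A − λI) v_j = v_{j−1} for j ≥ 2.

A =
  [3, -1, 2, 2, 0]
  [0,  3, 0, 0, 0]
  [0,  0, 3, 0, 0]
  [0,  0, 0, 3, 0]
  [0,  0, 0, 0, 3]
A Jordan chain for λ = 3 of length 2:
v_1 = (-1, 0, 0, 0, 0)ᵀ
v_2 = (0, 1, 0, 0, 0)ᵀ

Let N = A − (3)·I. We want v_2 with N^2 v_2 = 0 but N^1 v_2 ≠ 0; then v_{j-1} := N · v_j for j = 2, …, 2.

Pick v_2 = (0, 1, 0, 0, 0)ᵀ.
Then v_1 = N · v_2 = (-1, 0, 0, 0, 0)ᵀ.

Sanity check: (A − (3)·I) v_1 = (0, 0, 0, 0, 0)ᵀ = 0. ✓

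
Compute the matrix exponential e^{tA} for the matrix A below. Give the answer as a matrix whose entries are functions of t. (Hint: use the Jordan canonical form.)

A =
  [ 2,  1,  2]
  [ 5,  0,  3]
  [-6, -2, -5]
e^{tA} =
  [t^2*exp(-t) + 3*t*exp(-t) + exp(-t), t*exp(-t), t^2*exp(-t)/2 + 2*t*exp(-t)]
  [t^2*exp(-t) + 5*t*exp(-t), t*exp(-t) + exp(-t), t^2*exp(-t)/2 + 3*t*exp(-t)]
  [-2*t^2*exp(-t) - 6*t*exp(-t), -2*t*exp(-t), -t^2*exp(-t) - 4*t*exp(-t) + exp(-t)]

Strategy: write A = P · J · P⁻¹ where J is a Jordan canonical form, so e^{tA} = P · e^{tJ} · P⁻¹, and e^{tJ} can be computed block-by-block.

A has Jordan form
J =
  [-1,  1,  0]
  [ 0, -1,  1]
  [ 0,  0, -1]
(up to reordering of blocks).

Per-block formulas:
  For a 3×3 Jordan block J_3(-1): exp(t · J_3(-1)) = e^(-1t)·(I + t·N + (t^2/2)·N^2), where N is the 3×3 nilpotent shift.

After assembling e^{tJ} and conjugating by P, we get:

e^{tA} =
  [t^2*exp(-t) + 3*t*exp(-t) + exp(-t), t*exp(-t), t^2*exp(-t)/2 + 2*t*exp(-t)]
  [t^2*exp(-t) + 5*t*exp(-t), t*exp(-t) + exp(-t), t^2*exp(-t)/2 + 3*t*exp(-t)]
  [-2*t^2*exp(-t) - 6*t*exp(-t), -2*t*exp(-t), -t^2*exp(-t) - 4*t*exp(-t) + exp(-t)]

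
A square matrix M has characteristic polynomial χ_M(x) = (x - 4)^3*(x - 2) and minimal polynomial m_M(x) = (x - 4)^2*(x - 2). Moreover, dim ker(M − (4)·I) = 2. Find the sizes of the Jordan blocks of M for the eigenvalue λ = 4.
Block sizes for λ = 4: [2, 1]

Step 1 — from the characteristic polynomial, algebraic multiplicity of λ = 4 is 3. From dim ker(M − (4)·I) = 2, there are exactly 2 Jordan blocks for λ = 4.
Step 2 — from the minimal polynomial, the factor (x − 4)^2 tells us the largest block for λ = 4 has size 2.
Step 3 — with total size 3, 2 blocks, and largest block 2, the block sizes (in nonincreasing order) are [2, 1].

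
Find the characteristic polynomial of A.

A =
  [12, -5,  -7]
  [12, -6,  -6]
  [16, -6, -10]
x^3 + 4*x^2 + 4*x

Expanding det(x·I − A) (e.g. by cofactor expansion or by noting that A is similar to its Jordan form J, which has the same characteristic polynomial as A) gives
  χ_A(x) = x^3 + 4*x^2 + 4*x
which factors as x*(x + 2)^2. The eigenvalues (with algebraic multiplicities) are λ = -2 with multiplicity 2, λ = 0 with multiplicity 1.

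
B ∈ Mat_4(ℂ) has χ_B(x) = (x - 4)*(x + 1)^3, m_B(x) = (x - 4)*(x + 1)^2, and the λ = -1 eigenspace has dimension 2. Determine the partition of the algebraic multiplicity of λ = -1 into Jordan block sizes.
Block sizes for λ = -1: [2, 1]

Step 1 — from the characteristic polynomial, algebraic multiplicity of λ = -1 is 3. From dim ker(B − (-1)·I) = 2, there are exactly 2 Jordan blocks for λ = -1.
Step 2 — from the minimal polynomial, the factor (x + 1)^2 tells us the largest block for λ = -1 has size 2.
Step 3 — with total size 3, 2 blocks, and largest block 2, the block sizes (in nonincreasing order) are [2, 1].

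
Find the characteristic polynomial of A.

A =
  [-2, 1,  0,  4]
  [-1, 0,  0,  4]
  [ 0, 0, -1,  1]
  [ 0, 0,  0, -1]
x^4 + 4*x^3 + 6*x^2 + 4*x + 1

Expanding det(x·I − A) (e.g. by cofactor expansion or by noting that A is similar to its Jordan form J, which has the same characteristic polynomial as A) gives
  χ_A(x) = x^4 + 4*x^3 + 6*x^2 + 4*x + 1
which factors as (x + 1)^4. The eigenvalues (with algebraic multiplicities) are λ = -1 with multiplicity 4.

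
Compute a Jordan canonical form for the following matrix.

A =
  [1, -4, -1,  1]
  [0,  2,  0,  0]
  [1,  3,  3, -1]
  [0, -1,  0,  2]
J_2(2) ⊕ J_2(2)

The characteristic polynomial is
  det(x·I − A) = x^4 - 8*x^3 + 24*x^2 - 32*x + 16 = (x - 2)^4

Eigenvalues and multiplicities (the geometric multiplicity of λ is n − rank(A − λI), which equals the number of Jordan blocks for λ):
  λ = 2: algebraic multiplicity = 4, geometric multiplicity = 2

Determining the block sizes for each eigenvalue:
  λ = 2: with am = 4 and gm = 2, the partition is not yet determined (e.g. several partitions of 4 into 2 parts exist). Let N = A − (2)·I. Computing rank(N^1) = 2, rank(N^2) = 0; the number of blocks of size ≥ j is rank(N^{j−1}) − rank(N^j), giving [2, 2]. So we have 2 block(s) of size 2 → block sizes [2, 2]

Assembling the blocks gives a Jordan form
J =
  [2, 1, 0, 0]
  [0, 2, 0, 0]
  [0, 0, 2, 1]
  [0, 0, 0, 2]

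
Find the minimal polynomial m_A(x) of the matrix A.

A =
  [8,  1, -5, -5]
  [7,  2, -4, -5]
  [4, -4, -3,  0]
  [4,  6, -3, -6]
x^4 - x^3 - 9*x^2 - 11*x - 4

The characteristic polynomial is χ_A(x) = (x - 4)*(x + 1)^3, so the eigenvalues are known. The minimal polynomial is
  m_A(x) = Π_λ (x − λ)^{k_λ}
where k_λ is the size of the *largest* Jordan block for λ (equivalently, the smallest k with (A − λI)^k v = 0 for every generalised eigenvector v of λ).

  λ = -1: largest Jordan block has size 3, contributing (x + 1)^3
  λ = 4: largest Jordan block has size 1, contributing (x − 4)

So m_A(x) = (x - 4)*(x + 1)^3 = x^4 - x^3 - 9*x^2 - 11*x - 4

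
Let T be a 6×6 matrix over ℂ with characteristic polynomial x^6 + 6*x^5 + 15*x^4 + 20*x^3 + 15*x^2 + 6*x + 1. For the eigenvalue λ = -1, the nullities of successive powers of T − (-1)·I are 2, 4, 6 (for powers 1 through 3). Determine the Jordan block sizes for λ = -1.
Block sizes for λ = -1: [3, 3]

From the dimensions of kernels of powers, the number of Jordan blocks of size at least j is d_j − d_{j−1} where d_j = dim ker(N^j) (with d_0 = 0). Computing the differences gives [2, 2, 2].
The number of blocks of size exactly k is (#blocks of size ≥ k) − (#blocks of size ≥ k + 1), so the partition is: 2 block(s) of size 3.
In nonincreasing order the block sizes are [3, 3].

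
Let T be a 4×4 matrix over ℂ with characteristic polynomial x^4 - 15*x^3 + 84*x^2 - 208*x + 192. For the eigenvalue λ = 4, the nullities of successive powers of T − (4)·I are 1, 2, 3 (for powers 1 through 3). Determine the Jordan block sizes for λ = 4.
Block sizes for λ = 4: [3]

From the dimensions of kernels of powers, the number of Jordan blocks of size at least j is d_j − d_{j−1} where d_j = dim ker(N^j) (with d_0 = 0). Computing the differences gives [1, 1, 1].
The number of blocks of size exactly k is (#blocks of size ≥ k) − (#blocks of size ≥ k + 1), so the partition is: 1 block(s) of size 3.
In nonincreasing order the block sizes are [3].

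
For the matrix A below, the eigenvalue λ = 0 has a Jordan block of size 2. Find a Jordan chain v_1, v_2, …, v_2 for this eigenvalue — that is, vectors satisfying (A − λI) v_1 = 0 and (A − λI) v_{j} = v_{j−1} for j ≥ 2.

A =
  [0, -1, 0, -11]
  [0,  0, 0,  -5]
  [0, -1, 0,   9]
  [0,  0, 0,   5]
A Jordan chain for λ = 0 of length 2:
v_1 = (-1, 0, -1, 0)ᵀ
v_2 = (0, 1, 0, 0)ᵀ

Let N = A − (0)·I. We want v_2 with N^2 v_2 = 0 but N^1 v_2 ≠ 0; then v_{j-1} := N · v_j for j = 2, …, 2.

Pick v_2 = (0, 1, 0, 0)ᵀ.
Then v_1 = N · v_2 = (-1, 0, -1, 0)ᵀ.

Sanity check: (A − (0)·I) v_1 = (0, 0, 0, 0)ᵀ = 0. ✓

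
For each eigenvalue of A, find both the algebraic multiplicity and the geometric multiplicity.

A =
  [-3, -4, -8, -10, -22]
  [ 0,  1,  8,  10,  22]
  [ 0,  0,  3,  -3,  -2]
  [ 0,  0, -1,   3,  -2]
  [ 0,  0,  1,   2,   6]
λ = -3: alg = 1, geom = 1; λ = 1: alg = 1, geom = 1; λ = 4: alg = 3, geom = 1

Step 1 — factor the characteristic polynomial to read off the algebraic multiplicities:
  χ_A(x) = (x - 4)^3*(x - 1)*(x + 3)

Step 2 — compute geometric multiplicities via the rank-nullity identity g(λ) = n − rank(A − λI):
  rank(A − (-3)·I) = 4, so dim ker(A − (-3)·I) = n − 4 = 1
  rank(A − (1)·I) = 4, so dim ker(A − (1)·I) = n − 4 = 1
  rank(A − (4)·I) = 4, so dim ker(A − (4)·I) = n − 4 = 1

Summary:
  λ = -3: algebraic multiplicity = 1, geometric multiplicity = 1
  λ = 1: algebraic multiplicity = 1, geometric multiplicity = 1
  λ = 4: algebraic multiplicity = 3, geometric multiplicity = 1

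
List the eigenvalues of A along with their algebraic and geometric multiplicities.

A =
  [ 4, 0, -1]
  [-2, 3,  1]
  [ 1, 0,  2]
λ = 3: alg = 3, geom = 1

Step 1 — factor the characteristic polynomial to read off the algebraic multiplicities:
  χ_A(x) = (x - 3)^3

Step 2 — compute geometric multiplicities via the rank-nullity identity g(λ) = n − rank(A − λI):
  rank(A − (3)·I) = 2, so dim ker(A − (3)·I) = n − 2 = 1

Summary:
  λ = 3: algebraic multiplicity = 3, geometric multiplicity = 1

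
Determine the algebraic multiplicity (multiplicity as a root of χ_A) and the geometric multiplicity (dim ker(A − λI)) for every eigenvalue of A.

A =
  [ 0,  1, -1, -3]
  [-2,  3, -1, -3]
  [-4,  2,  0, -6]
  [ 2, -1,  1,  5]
λ = 2: alg = 4, geom = 3

Step 1 — factor the characteristic polynomial to read off the algebraic multiplicities:
  χ_A(x) = (x - 2)^4

Step 2 — compute geometric multiplicities via the rank-nullity identity g(λ) = n − rank(A − λI):
  rank(A − (2)·I) = 1, so dim ker(A − (2)·I) = n − 1 = 3

Summary:
  λ = 2: algebraic multiplicity = 4, geometric multiplicity = 3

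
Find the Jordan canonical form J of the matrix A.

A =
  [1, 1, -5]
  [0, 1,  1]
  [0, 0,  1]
J_3(1)

The characteristic polynomial is
  det(x·I − A) = x^3 - 3*x^2 + 3*x - 1 = (x - 1)^3

Eigenvalues and multiplicities (the geometric multiplicity of λ is n − rank(A − λI), which equals the number of Jordan blocks for λ):
  λ = 1: algebraic multiplicity = 3, geometric multiplicity = 1

Determining the block sizes for each eigenvalue:
  λ = 1: one block (gm = 1), so the single block has size am = 3 → block sizes [3]

Assembling the blocks gives a Jordan form
J =
  [1, 1, 0]
  [0, 1, 1]
  [0, 0, 1]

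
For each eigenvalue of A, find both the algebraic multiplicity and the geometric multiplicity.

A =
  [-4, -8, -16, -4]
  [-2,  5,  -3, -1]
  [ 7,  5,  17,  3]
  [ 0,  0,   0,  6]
λ = 6: alg = 4, geom = 2

Step 1 — factor the characteristic polynomial to read off the algebraic multiplicities:
  χ_A(x) = (x - 6)^4

Step 2 — compute geometric multiplicities via the rank-nullity identity g(λ) = n − rank(A − λI):
  rank(A − (6)·I) = 2, so dim ker(A − (6)·I) = n − 2 = 2

Summary:
  λ = 6: algebraic multiplicity = 4, geometric multiplicity = 2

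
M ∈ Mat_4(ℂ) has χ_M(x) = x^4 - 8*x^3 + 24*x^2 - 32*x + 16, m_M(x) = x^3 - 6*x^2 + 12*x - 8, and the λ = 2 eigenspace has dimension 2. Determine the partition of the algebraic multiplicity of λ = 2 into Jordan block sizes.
Block sizes for λ = 2: [3, 1]

Step 1 — from the characteristic polynomial, algebraic multiplicity of λ = 2 is 4. From dim ker(M − (2)·I) = 2, there are exactly 2 Jordan blocks for λ = 2.
Step 2 — from the minimal polynomial, the factor (x − 2)^3 tells us the largest block for λ = 2 has size 3.
Step 3 — with total size 4, 2 blocks, and largest block 3, the block sizes (in nonincreasing order) are [3, 1].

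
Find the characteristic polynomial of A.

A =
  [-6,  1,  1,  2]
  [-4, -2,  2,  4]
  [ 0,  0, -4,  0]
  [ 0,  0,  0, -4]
x^4 + 16*x^3 + 96*x^2 + 256*x + 256

Expanding det(x·I − A) (e.g. by cofactor expansion or by noting that A is similar to its Jordan form J, which has the same characteristic polynomial as A) gives
  χ_A(x) = x^4 + 16*x^3 + 96*x^2 + 256*x + 256
which factors as (x + 4)^4. The eigenvalues (with algebraic multiplicities) are λ = -4 with multiplicity 4.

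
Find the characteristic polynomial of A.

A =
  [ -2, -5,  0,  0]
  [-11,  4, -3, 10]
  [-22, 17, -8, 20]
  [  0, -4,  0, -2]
x^4 + 8*x^3 + 24*x^2 + 32*x + 16

Expanding det(x·I − A) (e.g. by cofactor expansion or by noting that A is similar to its Jordan form J, which has the same characteristic polynomial as A) gives
  χ_A(x) = x^4 + 8*x^3 + 24*x^2 + 32*x + 16
which factors as (x + 2)^4. The eigenvalues (with algebraic multiplicities) are λ = -2 with multiplicity 4.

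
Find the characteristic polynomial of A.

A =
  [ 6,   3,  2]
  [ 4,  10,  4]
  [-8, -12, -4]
x^3 - 12*x^2 + 48*x - 64

Expanding det(x·I − A) (e.g. by cofactor expansion or by noting that A is similar to its Jordan form J, which has the same characteristic polynomial as A) gives
  χ_A(x) = x^3 - 12*x^2 + 48*x - 64
which factors as (x - 4)^3. The eigenvalues (with algebraic multiplicities) are λ = 4 with multiplicity 3.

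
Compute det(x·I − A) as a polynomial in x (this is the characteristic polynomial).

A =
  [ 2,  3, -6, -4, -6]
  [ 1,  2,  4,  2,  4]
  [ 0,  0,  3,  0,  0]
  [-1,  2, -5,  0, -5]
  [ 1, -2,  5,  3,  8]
x^5 - 15*x^4 + 90*x^3 - 270*x^2 + 405*x - 243

Expanding det(x·I − A) (e.g. by cofactor expansion or by noting that A is similar to its Jordan form J, which has the same characteristic polynomial as A) gives
  χ_A(x) = x^5 - 15*x^4 + 90*x^3 - 270*x^2 + 405*x - 243
which factors as (x - 3)^5. The eigenvalues (with algebraic multiplicities) are λ = 3 with multiplicity 5.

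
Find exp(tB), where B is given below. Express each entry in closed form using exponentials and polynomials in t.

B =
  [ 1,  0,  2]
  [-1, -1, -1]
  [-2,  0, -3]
e^{tB} =
  [2*t*exp(-t) + exp(-t), 0, 2*t*exp(-t)]
  [-t*exp(-t), exp(-t), -t*exp(-t)]
  [-2*t*exp(-t), 0, -2*t*exp(-t) + exp(-t)]

Strategy: write B = P · J · P⁻¹ where J is a Jordan canonical form, so e^{tB} = P · e^{tJ} · P⁻¹, and e^{tJ} can be computed block-by-block.

B has Jordan form
J =
  [-1,  1,  0]
  [ 0, -1,  0]
  [ 0,  0, -1]
(up to reordering of blocks).

Per-block formulas:
  For a 2×2 Jordan block J_2(-1): exp(t · J_2(-1)) = e^(-1t)·(I + t·N), where N is the 2×2 nilpotent shift.
  For a 1×1 block at λ = -1: exp(t · [-1]) = [e^(-1t)].

After assembling e^{tJ} and conjugating by P, we get:

e^{tB} =
  [2*t*exp(-t) + exp(-t), 0, 2*t*exp(-t)]
  [-t*exp(-t), exp(-t), -t*exp(-t)]
  [-2*t*exp(-t), 0, -2*t*exp(-t) + exp(-t)]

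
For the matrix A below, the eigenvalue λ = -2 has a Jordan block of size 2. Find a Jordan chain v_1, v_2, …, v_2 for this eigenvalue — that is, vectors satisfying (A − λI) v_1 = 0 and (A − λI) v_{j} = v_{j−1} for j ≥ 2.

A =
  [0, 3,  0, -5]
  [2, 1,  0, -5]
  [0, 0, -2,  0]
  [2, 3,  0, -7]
A Jordan chain for λ = -2 of length 2:
v_1 = (2, 2, 0, 2)ᵀ
v_2 = (1, 0, 0, 0)ᵀ

Let N = A − (-2)·I. We want v_2 with N^2 v_2 = 0 but N^1 v_2 ≠ 0; then v_{j-1} := N · v_j for j = 2, …, 2.

Pick v_2 = (1, 0, 0, 0)ᵀ.
Then v_1 = N · v_2 = (2, 2, 0, 2)ᵀ.

Sanity check: (A − (-2)·I) v_1 = (0, 0, 0, 0)ᵀ = 0. ✓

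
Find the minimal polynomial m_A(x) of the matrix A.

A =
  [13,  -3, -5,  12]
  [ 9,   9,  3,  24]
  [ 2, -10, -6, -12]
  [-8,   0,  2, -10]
x^3 - 4*x^2 + 4*x

The characteristic polynomial is χ_A(x) = x*(x - 2)^3, so the eigenvalues are known. The minimal polynomial is
  m_A(x) = Π_λ (x − λ)^{k_λ}
where k_λ is the size of the *largest* Jordan block for λ (equivalently, the smallest k with (A − λI)^k v = 0 for every generalised eigenvector v of λ).

  λ = 0: largest Jordan block has size 1, contributing (x − 0)
  λ = 2: largest Jordan block has size 2, contributing (x − 2)^2

So m_A(x) = x*(x - 2)^2 = x^3 - 4*x^2 + 4*x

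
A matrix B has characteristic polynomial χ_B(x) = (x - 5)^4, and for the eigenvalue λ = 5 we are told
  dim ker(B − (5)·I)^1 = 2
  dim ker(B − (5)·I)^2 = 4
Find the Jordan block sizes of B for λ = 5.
Block sizes for λ = 5: [2, 2]

From the dimensions of kernels of powers, the number of Jordan blocks of size at least j is d_j − d_{j−1} where d_j = dim ker(N^j) (with d_0 = 0). Computing the differences gives [2, 2].
The number of blocks of size exactly k is (#blocks of size ≥ k) − (#blocks of size ≥ k + 1), so the partition is: 2 block(s) of size 2.
In nonincreasing order the block sizes are [2, 2].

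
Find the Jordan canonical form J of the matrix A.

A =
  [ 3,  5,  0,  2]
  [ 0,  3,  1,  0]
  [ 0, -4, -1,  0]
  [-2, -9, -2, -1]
J_3(1) ⊕ J_1(1)

The characteristic polynomial is
  det(x·I − A) = x^4 - 4*x^3 + 6*x^2 - 4*x + 1 = (x - 1)^4

Eigenvalues and multiplicities (the geometric multiplicity of λ is n − rank(A − λI), which equals the number of Jordan blocks for λ):
  λ = 1: algebraic multiplicity = 4, geometric multiplicity = 2

Determining the block sizes for each eigenvalue:
  λ = 1: with am = 4 and gm = 2, the partition is not yet determined (e.g. several partitions of 4 into 2 parts exist). Let N = A − (1)·I. Computing rank(N^1) = 2, rank(N^2) = 1, rank(N^3) = 0; the number of blocks of size ≥ j is rank(N^{j−1}) − rank(N^j), giving [2, 1, 1]. So we have 1 block(s) of size 3, 1 block(s) of size 1 → block sizes [3, 1]

Assembling the blocks gives a Jordan form
J =
  [1, 1, 0, 0]
  [0, 1, 1, 0]
  [0, 0, 1, 0]
  [0, 0, 0, 1]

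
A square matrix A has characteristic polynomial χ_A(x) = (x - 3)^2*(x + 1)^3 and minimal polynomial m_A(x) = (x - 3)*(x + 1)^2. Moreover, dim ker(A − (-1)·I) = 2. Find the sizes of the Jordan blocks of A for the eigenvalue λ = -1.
Block sizes for λ = -1: [2, 1]

Step 1 — from the characteristic polynomial, algebraic multiplicity of λ = -1 is 3. From dim ker(A − (-1)·I) = 2, there are exactly 2 Jordan blocks for λ = -1.
Step 2 — from the minimal polynomial, the factor (x + 1)^2 tells us the largest block for λ = -1 has size 2.
Step 3 — with total size 3, 2 blocks, and largest block 2, the block sizes (in nonincreasing order) are [2, 1].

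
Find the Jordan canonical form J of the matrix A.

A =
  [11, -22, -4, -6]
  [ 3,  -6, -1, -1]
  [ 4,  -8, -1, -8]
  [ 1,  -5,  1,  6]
J_1(1) ⊕ J_2(3) ⊕ J_1(3)

The characteristic polynomial is
  det(x·I − A) = x^4 - 10*x^3 + 36*x^2 - 54*x + 27 = (x - 3)^3*(x - 1)

Eigenvalues and multiplicities (the geometric multiplicity of λ is n − rank(A − λI), which equals the number of Jordan blocks for λ):
  λ = 1: algebraic multiplicity = 1, geometric multiplicity = 1
  λ = 3: algebraic multiplicity = 3, geometric multiplicity = 2

Determining the block sizes for each eigenvalue:
  λ = 1: one block (gm = 1), so the single block has size am = 1 → block sizes [1]
  λ = 3: 2 blocks summing to 3 forces exactly one block of size 2 and the rest size 1 → block sizes [2, 1]

Assembling the blocks gives a Jordan form
J =
  [1, 0, 0, 0]
  [0, 3, 1, 0]
  [0, 0, 3, 0]
  [0, 0, 0, 3]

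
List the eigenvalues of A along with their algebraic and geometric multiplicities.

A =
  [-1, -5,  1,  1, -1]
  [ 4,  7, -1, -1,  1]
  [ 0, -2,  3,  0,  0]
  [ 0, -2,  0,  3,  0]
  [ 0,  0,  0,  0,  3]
λ = 3: alg = 5, geom = 3

Step 1 — factor the characteristic polynomial to read off the algebraic multiplicities:
  χ_A(x) = (x - 3)^5

Step 2 — compute geometric multiplicities via the rank-nullity identity g(λ) = n − rank(A − λI):
  rank(A − (3)·I) = 2, so dim ker(A − (3)·I) = n − 2 = 3

Summary:
  λ = 3: algebraic multiplicity = 5, geometric multiplicity = 3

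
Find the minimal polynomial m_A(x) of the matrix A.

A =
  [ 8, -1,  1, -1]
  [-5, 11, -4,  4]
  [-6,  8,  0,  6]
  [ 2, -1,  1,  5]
x^3 - 18*x^2 + 108*x - 216

The characteristic polynomial is χ_A(x) = (x - 6)^4, so the eigenvalues are known. The minimal polynomial is
  m_A(x) = Π_λ (x − λ)^{k_λ}
where k_λ is the size of the *largest* Jordan block for λ (equivalently, the smallest k with (A − λI)^k v = 0 for every generalised eigenvector v of λ).

  λ = 6: largest Jordan block has size 3, contributing (x − 6)^3

So m_A(x) = (x - 6)^3 = x^3 - 18*x^2 + 108*x - 216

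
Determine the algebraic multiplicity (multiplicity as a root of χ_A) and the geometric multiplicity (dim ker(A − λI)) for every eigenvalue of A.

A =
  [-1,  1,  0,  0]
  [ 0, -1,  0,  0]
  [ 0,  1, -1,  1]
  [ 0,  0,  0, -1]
λ = -1: alg = 4, geom = 2

Step 1 — factor the characteristic polynomial to read off the algebraic multiplicities:
  χ_A(x) = (x + 1)^4

Step 2 — compute geometric multiplicities via the rank-nullity identity g(λ) = n − rank(A − λI):
  rank(A − (-1)·I) = 2, so dim ker(A − (-1)·I) = n − 2 = 2

Summary:
  λ = -1: algebraic multiplicity = 4, geometric multiplicity = 2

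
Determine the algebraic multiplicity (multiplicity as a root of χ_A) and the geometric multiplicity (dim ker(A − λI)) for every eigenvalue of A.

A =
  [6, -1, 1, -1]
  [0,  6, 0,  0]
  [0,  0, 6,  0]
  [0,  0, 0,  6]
λ = 6: alg = 4, geom = 3

Step 1 — factor the characteristic polynomial to read off the algebraic multiplicities:
  χ_A(x) = (x - 6)^4

Step 2 — compute geometric multiplicities via the rank-nullity identity g(λ) = n − rank(A − λI):
  rank(A − (6)·I) = 1, so dim ker(A − (6)·I) = n − 1 = 3

Summary:
  λ = 6: algebraic multiplicity = 4, geometric multiplicity = 3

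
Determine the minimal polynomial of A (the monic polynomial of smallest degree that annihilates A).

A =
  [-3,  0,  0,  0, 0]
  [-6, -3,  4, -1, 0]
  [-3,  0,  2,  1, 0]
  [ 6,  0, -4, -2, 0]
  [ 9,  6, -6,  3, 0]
x^3 + 3*x^2

The characteristic polynomial is χ_A(x) = x^3*(x + 3)^2, so the eigenvalues are known. The minimal polynomial is
  m_A(x) = Π_λ (x − λ)^{k_λ}
where k_λ is the size of the *largest* Jordan block for λ (equivalently, the smallest k with (A − λI)^k v = 0 for every generalised eigenvector v of λ).

  λ = -3: largest Jordan block has size 1, contributing (x + 3)
  λ = 0: largest Jordan block has size 2, contributing (x − 0)^2

So m_A(x) = x^2*(x + 3) = x^3 + 3*x^2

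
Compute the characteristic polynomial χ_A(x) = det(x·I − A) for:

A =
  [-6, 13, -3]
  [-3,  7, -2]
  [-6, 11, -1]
x^3

Expanding det(x·I − A) (e.g. by cofactor expansion or by noting that A is similar to its Jordan form J, which has the same characteristic polynomial as A) gives
  χ_A(x) = x^3
which factors as x^3. The eigenvalues (with algebraic multiplicities) are λ = 0 with multiplicity 3.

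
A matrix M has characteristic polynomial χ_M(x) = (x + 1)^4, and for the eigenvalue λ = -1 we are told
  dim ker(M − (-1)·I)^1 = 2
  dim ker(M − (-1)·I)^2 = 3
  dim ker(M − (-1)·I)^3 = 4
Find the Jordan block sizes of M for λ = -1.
Block sizes for λ = -1: [3, 1]

From the dimensions of kernels of powers, the number of Jordan blocks of size at least j is d_j − d_{j−1} where d_j = dim ker(N^j) (with d_0 = 0). Computing the differences gives [2, 1, 1].
The number of blocks of size exactly k is (#blocks of size ≥ k) − (#blocks of size ≥ k + 1), so the partition is: 1 block(s) of size 1, 1 block(s) of size 3.
In nonincreasing order the block sizes are [3, 1].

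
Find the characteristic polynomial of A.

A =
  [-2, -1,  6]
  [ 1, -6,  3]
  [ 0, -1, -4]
x^3 + 12*x^2 + 48*x + 64

Expanding det(x·I − A) (e.g. by cofactor expansion or by noting that A is similar to its Jordan form J, which has the same characteristic polynomial as A) gives
  χ_A(x) = x^3 + 12*x^2 + 48*x + 64
which factors as (x + 4)^3. The eigenvalues (with algebraic multiplicities) are λ = -4 with multiplicity 3.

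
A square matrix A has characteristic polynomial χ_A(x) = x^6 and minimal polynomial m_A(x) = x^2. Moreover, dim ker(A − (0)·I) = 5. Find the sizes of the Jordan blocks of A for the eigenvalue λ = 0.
Block sizes for λ = 0: [2, 1, 1, 1, 1]

Step 1 — from the characteristic polynomial, algebraic multiplicity of λ = 0 is 6. From dim ker(A − (0)·I) = 5, there are exactly 5 Jordan blocks for λ = 0.
Step 2 — from the minimal polynomial, the factor (x − 0)^2 tells us the largest block for λ = 0 has size 2.
Step 3 — with total size 6, 5 blocks, and largest block 2, the block sizes (in nonincreasing order) are [2, 1, 1, 1, 1].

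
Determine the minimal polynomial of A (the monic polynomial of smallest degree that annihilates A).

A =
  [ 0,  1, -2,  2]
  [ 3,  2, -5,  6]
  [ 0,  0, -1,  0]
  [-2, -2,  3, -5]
x^3 + 3*x^2 + 3*x + 1

The characteristic polynomial is χ_A(x) = (x + 1)^4, so the eigenvalues are known. The minimal polynomial is
  m_A(x) = Π_λ (x − λ)^{k_λ}
where k_λ is the size of the *largest* Jordan block for λ (equivalently, the smallest k with (A − λI)^k v = 0 for every generalised eigenvector v of λ).

  λ = -1: largest Jordan block has size 3, contributing (x + 1)^3

So m_A(x) = (x + 1)^3 = x^3 + 3*x^2 + 3*x + 1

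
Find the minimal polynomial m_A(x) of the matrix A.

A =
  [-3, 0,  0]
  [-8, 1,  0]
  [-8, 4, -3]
x^2 + 2*x - 3

The characteristic polynomial is χ_A(x) = (x - 1)*(x + 3)^2, so the eigenvalues are known. The minimal polynomial is
  m_A(x) = Π_λ (x − λ)^{k_λ}
where k_λ is the size of the *largest* Jordan block for λ (equivalently, the smallest k with (A − λI)^k v = 0 for every generalised eigenvector v of λ).

  λ = -3: largest Jordan block has size 1, contributing (x + 3)
  λ = 1: largest Jordan block has size 1, contributing (x − 1)

So m_A(x) = (x - 1)*(x + 3) = x^2 + 2*x - 3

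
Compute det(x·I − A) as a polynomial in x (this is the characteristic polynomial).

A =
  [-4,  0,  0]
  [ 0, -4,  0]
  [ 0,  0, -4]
x^3 + 12*x^2 + 48*x + 64

Expanding det(x·I − A) (e.g. by cofactor expansion or by noting that A is similar to its Jordan form J, which has the same characteristic polynomial as A) gives
  χ_A(x) = x^3 + 12*x^2 + 48*x + 64
which factors as (x + 4)^3. The eigenvalues (with algebraic multiplicities) are λ = -4 with multiplicity 3.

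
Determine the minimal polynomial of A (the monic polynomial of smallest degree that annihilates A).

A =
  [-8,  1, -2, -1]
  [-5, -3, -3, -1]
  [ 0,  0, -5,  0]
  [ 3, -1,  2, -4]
x^3 + 15*x^2 + 75*x + 125

The characteristic polynomial is χ_A(x) = (x + 5)^4, so the eigenvalues are known. The minimal polynomial is
  m_A(x) = Π_λ (x − λ)^{k_λ}
where k_λ is the size of the *largest* Jordan block for λ (equivalently, the smallest k with (A − λI)^k v = 0 for every generalised eigenvector v of λ).

  λ = -5: largest Jordan block has size 3, contributing (x + 5)^3

So m_A(x) = (x + 5)^3 = x^3 + 15*x^2 + 75*x + 125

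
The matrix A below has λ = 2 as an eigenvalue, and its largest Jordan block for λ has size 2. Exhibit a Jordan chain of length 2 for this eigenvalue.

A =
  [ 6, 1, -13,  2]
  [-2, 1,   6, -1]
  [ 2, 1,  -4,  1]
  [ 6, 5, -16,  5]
A Jordan chain for λ = 2 of length 2:
v_1 = (4, -2, 2, 6)ᵀ
v_2 = (1, 0, 0, 0)ᵀ

Let N = A − (2)·I. We want v_2 with N^2 v_2 = 0 but N^1 v_2 ≠ 0; then v_{j-1} := N · v_j for j = 2, …, 2.

Pick v_2 = (1, 0, 0, 0)ᵀ.
Then v_1 = N · v_2 = (4, -2, 2, 6)ᵀ.

Sanity check: (A − (2)·I) v_1 = (0, 0, 0, 0)ᵀ = 0. ✓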